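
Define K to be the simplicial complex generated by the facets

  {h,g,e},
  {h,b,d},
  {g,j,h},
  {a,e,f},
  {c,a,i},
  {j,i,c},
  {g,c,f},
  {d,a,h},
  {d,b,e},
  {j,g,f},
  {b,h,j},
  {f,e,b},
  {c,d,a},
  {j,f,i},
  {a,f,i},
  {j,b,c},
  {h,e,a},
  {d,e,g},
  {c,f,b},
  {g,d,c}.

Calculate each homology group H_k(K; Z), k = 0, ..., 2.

H_0 ≅ Z,  H_1 ≅ Z ⊕ Z/2Z,  H_2 = 0.

Take the total order a < b < c < d < e < f < g < h < i < j on the vertex set. Then K (dimension 2) consists of the simplices:

  0-simplices (10): a, b, c, d, e, f, g, h, i, j
  1-simplices (30): ac, ad, ae, af, ah, ai, bc, bd, be, bf, bh, bj, cd, cf, cg, ci, cj, de, dg, dh, ef, eg, eh, fg, fi, fj, gh, gj, hj, ij
  2-simplices (20): acd, aci, adh, aef, aeh, afi, bcf, bcj, bde, bdh, bef, bhj, cdg, cfg, cij, deg, egh, fgj, fij, ghj

giving chain groups C_0 ≅ Z^10, C_1 ≅ Z^30, C_2 ≅ Z^20.

∂_1: C_1 → C_0 sends each edge [p,q] (with p < q) to q − p.
The 10×30 boundary matrix has rank 9 and Smith normal form diag(1,1,1,1,1,1,1,1,1).

The boundary map ∂_2: C_2 → C_1 sends each 2-simplex [p,q,r] to [q,r] − [p,r] + [p,q]. For instance
  ∂afi = fi − ai + af,
  ∂aci = ci − ai + ac.
As a 30×20 matrix over Z this has rank 20, with invariant factors (1,1,1,1,1,1,1,1,1,1,1,1,1,1,1,1,1,1,1,2).

Now H_k = ker ∂_k / im ∂_{k+1}, so:

  H_0: rank C_0 − rank ∂_1 = 10 − 9 = 1, and the invariant factors of ∂_1 are all 1, so H_0 = Z.
  H_1: rank ker ∂_1 − rank ∂_2 = (30 − 9) − 20 = 1, and ∂_2 has invariant factor 2 > 1, so H_1 = Z ⊕ Z/2Z.
  H_2: rank ker ∂_2 − rank ∂_3 = (20 − 20) − 0 = 0, and there is no ∂_3, so H_2 = 0.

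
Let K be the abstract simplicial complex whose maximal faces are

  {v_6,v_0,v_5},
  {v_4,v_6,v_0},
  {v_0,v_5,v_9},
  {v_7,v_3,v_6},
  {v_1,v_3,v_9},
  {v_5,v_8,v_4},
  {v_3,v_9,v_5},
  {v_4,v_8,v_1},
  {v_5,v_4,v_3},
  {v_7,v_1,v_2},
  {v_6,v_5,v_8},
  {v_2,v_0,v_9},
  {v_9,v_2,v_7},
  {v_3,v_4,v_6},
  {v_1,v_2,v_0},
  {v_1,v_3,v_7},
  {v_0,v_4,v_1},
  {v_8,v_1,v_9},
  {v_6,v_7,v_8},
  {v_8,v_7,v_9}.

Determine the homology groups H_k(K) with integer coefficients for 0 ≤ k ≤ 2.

H_0 ≅ Z,  H_1 ≅ Z ⊕ Z/2Z,  H_2 = 0.

Take the total order v_0 < v_1 < v_2 < v_3 < v_4 < v_5 < v_6 < v_7 < v_8 < v_9 on the vertex set. Then K (dimension 2) consists of the simplices:

  0-simplices (10): [v_0], [v_1], [v_2], [v_3], [v_4], [v_5], [v_6], [v_7], [v_8], [v_9]
  1-simplices (30): (30 of them)
  2-simplices (20): (20 of them)

so the chain groups are C_0 ≅ Z^10, C_1 ≅ Z^30, C_2 ≅ Z^20.

Boundary ∂_1: C_1 → C_0 is given by ∂[p,q] = [q] − [p].
The 10×30 boundary matrix has rank 9 and Smith normal form diag(1,1,1,1,1,1,1,1,1).

Boundary ∂_2: C_2 → C_1 acts by ∂[p,q,r] = [q,r] − [p,r] + [p,q]. For instance
  ∂[v_1,v_8,v_9] = [v_8,v_9] − [v_1,v_9] + [v_1,v_8],
  ∂[v_3,v_5,v_9] = [v_5,v_9] − [v_3,v_9] + [v_3,v_5].
The 30×20 boundary matrix has rank 20 and Smith normal form diag(1,1,1,1,1,1,1,1,1,1,1,1,1,1,1,1,1,1,1,2).

From H_k ≅ ker(∂_k) / im(∂_{k+1}) we obtain:

  H_0: rank C_0 − rank ∂_1 = 10 − 9 = 1, and the invariant factors of ∂_1 are all 1, so H_0 ≅ Z.
  H_1: rank ker ∂_1 − rank ∂_2 = (30 − 9) − 20 = 1, and ∂_2 has invariant factor 2 > 1, so H_1 ≅ Z ⊕ Z/2Z.
  H_2: rank ker ∂_2 − rank ∂_3 = (20 − 20) − 0 = 0, and there is no ∂_3, so H_2 ≅ 0.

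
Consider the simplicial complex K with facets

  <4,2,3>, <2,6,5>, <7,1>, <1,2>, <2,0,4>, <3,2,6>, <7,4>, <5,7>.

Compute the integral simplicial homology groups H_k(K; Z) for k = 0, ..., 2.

H_0 = Z,  H_1 = Z^2,  H_2 = 0.

Order the vertices as 0 < 1 < 2 < 3 < 4 < 5 < 6 < 7. Listing each simplex with vertices in this order, K has dimension 2 with simplices:

  0-simplices (8): [0], [1], [2], [3], [4], [5], [6], [7]
  1-simplices (13): [0,2], [0,4], [1,2], [1,7], [2,3], [2,4], [2,5], [2,6], [3,4], [3,6], [4,7], [5,6], [5,7]
  2-simplices (4): [0,2,4], [2,3,4], [2,3,6], [2,5,6]

Hence C_0 ≅ Z^8, C_1 ≅ Z^13, C_2 ≅ Z^4.

The boundary map ∂_1: C_1 → C_0 maps an edge to its endpoints' difference, ∂[p,q] = q − p. For instance
  ∂[4,7] = [7] − [4].
As a 8×13 matrix over Z this has rank 7, with invariant factors (1,1,1,1,1,1,1).

∂_2: C_2 → C_1 sends each 2-simplex [p,q,r] to [q,r] − [p,r] + [p,q]. For instance
  ∂[2,3,4] = [3,4] − [2,4] + [2,3],
  ∂[2,5,6] = [5,6] − [2,6] + [2,5].
This gives a 13×4 integer matrix of rank 4; reducing to Smith normal form yields diagonal entries (1,1,1,1).

Now H_k = ker ∂_k / im ∂_{k+1}, so:

  H_0: rank C_0 − rank ∂_1 = 8 − 7 = 1, and the invariant factors of ∂_1 are all 1, so H_0 = Z.
  H_1: rank ker ∂_1 − rank ∂_2 = (13 − 7) − 4 = 2, and the invariant factors of ∂_2 are all 1, so H_1 = Z^2.
  H_2: rank ker ∂_2 − rank ∂_3 = (4 − 4) − 0 = 0, and there is no ∂_3, so H_2 = 0.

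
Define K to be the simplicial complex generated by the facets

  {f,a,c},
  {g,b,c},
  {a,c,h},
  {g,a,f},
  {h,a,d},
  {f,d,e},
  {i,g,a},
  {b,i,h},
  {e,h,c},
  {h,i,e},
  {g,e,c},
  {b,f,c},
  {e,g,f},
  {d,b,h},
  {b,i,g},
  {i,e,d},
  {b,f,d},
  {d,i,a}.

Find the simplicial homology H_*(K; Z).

K has 9 vertices, 27 edges, 18 triangles.
rank ∂_0 = 0, rank ∂_1 = 8 ⇒ b_0 = 9 − 0 − 8 = 1; all invariant factors of ∂_1 are 1 so no torsion. So H_0 = Z.
rank ∂_1 = 8, rank ∂_2 = 18 ⇒ b_1 = 27 − 8 − 18 = 1; ∂_2 has invariant factor(s) [2] giving torsion. So H_1 = Z ⊕ Z/2.
rank ∂_2 = 18, rank ∂_3 = 0 ⇒ b_2 = 18 − 18 − 0 = 0. So H_2 = 0.

H_0 = Z,  H_1 = Z ⊕ Z/2,  H_2 = 0.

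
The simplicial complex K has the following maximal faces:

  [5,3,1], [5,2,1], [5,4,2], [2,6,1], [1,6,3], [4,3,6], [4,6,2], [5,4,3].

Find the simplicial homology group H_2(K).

H_2 = Z.

Fix the vertex order 1 < 2 < 3 < 4 < 5 < 6 and write every simplex with vertices in increasing order. Then dim K = 2 and the simplices of K are:

  0-simplices (6): [1], [2], [3], [4], [5], [6]
  1-simplices (12): [1,2], [1,3], [1,5], [1,6], [2,4], [2,5], [2,6], [3,4], [3,5], [3,6], [4,5], [4,6]
  2-simplices (8): [1,2,5], [1,2,6], [1,3,5], [1,3,6], [2,4,5], [2,4,6], [3,4,5], [3,4,6]

giving chain groups C_0 ≅ Z^6, C_1 ≅ Z^12, C_2 ≅ Z^8.

∂_1: C_1 → C_0 maps an edge to its endpoints' difference, ∂[p,q] = q − p.
The 6×12 boundary matrix has rank 5 and Smith normal form diag(1,1,1,1,1).

∂_2: C_2 → C_1 acts by ∂[p,q,r] = [q,r] − [p,r] + [p,q]. For instance
  ∂[1,2,6] = [2,6] − [1,6] + [1,2],
  ∂[3,4,6] = [4,6] − [3,6] + [3,4].
The resulting 12×8 matrix has rank 7, and its Smith normal form has invariant factors (1,1,1,1,1,1,1).

Reading off H_k = ker ∂_k / im ∂_{k+1}:

  H_2: rank ker ∂_2 − rank ∂_3 = (8 − 7) − 0 = 1, and there is no ∂_3, so H_2 = Z.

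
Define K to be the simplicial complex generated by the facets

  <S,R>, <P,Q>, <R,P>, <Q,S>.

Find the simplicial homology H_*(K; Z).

H_0 ≅ Z,  H_1 ≅ Z.

K has 4 vertices, 4 edges.
rank ∂_0 = 0, rank ∂_1 = 3 ⇒ b_0 = 4 − 0 − 3 = 1; all invariant factors of ∂_1 are 1 so no torsion. So H_0 ≅ Z.
rank ∂_1 = 3, rank ∂_2 = 0 ⇒ b_1 = 4 − 3 − 0 = 1. So H_1 ≅ Z.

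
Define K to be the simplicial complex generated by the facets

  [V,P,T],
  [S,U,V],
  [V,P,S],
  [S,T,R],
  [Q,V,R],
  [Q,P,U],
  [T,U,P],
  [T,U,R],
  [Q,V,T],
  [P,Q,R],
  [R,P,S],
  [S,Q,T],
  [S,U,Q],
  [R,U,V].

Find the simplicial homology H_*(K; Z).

H_0 ≅ Z,  H_1 ≅ Z^2,  H_2 ≅ Z.

Take the total order P < Q < R < S < T < U < V on the vertex set. Then K (dimension 2) consists of the simplices:

  0-simplices (7): P, Q, R, S, T, U, V
  1-simplices (21): PQ, PR, PS, PT, PU, PV, QR, QS, QT, QU, QV, RS, RT, RU, RV, ST, SU, SV, TU, TV, UV
  2-simplices (14): PQR, PQU, PRS, PSV, PTU, PTV, QRV, QST, QSU, QTV, RST, RTU, RUV, SUV

giving chain groups C_0 ≅ Z^7, C_1 ≅ Z^21, C_2 ≅ Z^14.

Boundary ∂_1: C_1 → C_0 is given by ∂[p,q] = [q] − [p]. For instance
  ∂RV = V − R.
The 7×21 boundary matrix has rank 6 and Smith normal form diag(1,1,1,1,1,1).

∂_2: C_2 → C_1 sends each 2-simplex [p,q,r] to [q,r] − [p,r] + [p,q]. For instance
  ∂PQR = QR − PR + PQ,
  ∂PTU = TU − PU + PT.
As a 21×14 matrix over Z this has rank 13, with invariant factors (1,1,1,1,1,1,1,1,1,1,1,1,1).

Computing H_k = (kernel of ∂_k) / (image of ∂_{k+1}):

  H_0: rank C_0 − rank ∂_1 = 7 − 6 = 1, and the invariant factors of ∂_1 are all 1, so H_0 ≅ Z.
  H_1: rank ker ∂_1 − rank ∂_2 = (21 − 6) − 13 = 2, and the invariant factors of ∂_2 are all 1, so H_1 ≅ Z^2.
  H_2: rank ker ∂_2 − rank ∂_3 = (14 − 13) − 0 = 1, and there is no ∂_3, so H_2 ≅ Z.

As a check, the Euler characteristic is 7 − 21 + 14 = 0, which agrees with 1 − 2 + 1 = 0.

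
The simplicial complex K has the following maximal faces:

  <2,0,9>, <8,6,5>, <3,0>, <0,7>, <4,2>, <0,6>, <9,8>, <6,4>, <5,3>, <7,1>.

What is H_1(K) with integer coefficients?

H_1 = Z^3.

Take the total order 0 < 1 < 2 < 3 < 4 < 5 < 6 < 7 < 8 < 9 on the vertex set. Then K (dimension 2) consists of the simplices:

  0-simplices (10): [0], [1], [2], [3], [4], [5], [6], [7], [8], [9]
  1-simplices (14): [0,2], [0,3], [0,6], [0,7], [0,9], [1,7], [2,4], [2,9], [3,5], [4,6], [5,6], [5,8], [6,8], [8,9]
  2-simplices (2): [0,2,9], [5,6,8]

giving chain groups C_0 ≅ Z^10, C_1 ≅ Z^14, C_2 ≅ Z^2.

Boundary ∂_1: C_1 → C_0 is given by ∂[p,q] = [q] − [p]. For instance
  ∂[2,4] = [4] − [2].
The 10×14 boundary matrix has rank 9 and Smith normal form diag(1,1,1,1,1,1,1,1,1).

The boundary map ∂_2: C_2 → C_1 sends each 2-simplex [p,q,r] to [q,r] − [p,r] + [p,q]. For instance
  ∂[5,6,8] = [6,8] − [5,8] + [5,6],
  ∂[0,2,9] = [2,9] − [0,9] + [0,2].
This gives a 14×2 integer matrix of rank 2; reducing to Smith normal form yields diagonal entries (1,1).

Computing H_k = (kernel of ∂_k) / (image of ∂_{k+1}):

  H_1: rank ker ∂_1 − rank ∂_2 = (14 − 9) − 2 = 3, and the invariant factors of ∂_2 are all 1, so H_1 ≅ Z^3.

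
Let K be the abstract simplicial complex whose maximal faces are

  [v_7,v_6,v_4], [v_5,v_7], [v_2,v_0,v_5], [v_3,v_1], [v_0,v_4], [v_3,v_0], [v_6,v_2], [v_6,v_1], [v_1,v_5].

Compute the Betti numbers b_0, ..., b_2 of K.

b_0 = 1, b_1 = 4, b_2 = 0.

We work with the vertex ordering v_0 < v_1 < v_2 < v_3 < v_4 < v_5 < v_6 < v_7. The simplices of K, each written with vertices in increasing order, are:

  0-simplices (8): [v_0], [v_1], [v_2], [v_3], [v_4], [v_5], [v_6], [v_7]
  1-simplices (13): [v_0,v_2], [v_0,v_3], [v_0,v_4], [v_0,v_5], [v_1,v_3], [v_1,v_5], [v_1,v_6], [v_2,v_5], [v_2,v_6], [v_4,v_6], [v_4,v_7], [v_5,v_7], [v_6,v_7]
  2-simplices (2): [v_0,v_2,v_5], [v_4,v_6,v_7]

Hence C_0 ≅ Z^8, C_1 ≅ Z^13, C_2 ≅ Z^2.

Boundary ∂_1: C_1 → C_0 is given by ∂[p,q] = [q] − [p].
This gives a 8×13 integer matrix of rank 7; reducing to Smith normal form yields diagonal entries (1,1,1,1,1,1,1).

Boundary ∂_2: C_2 → C_1 sends each 2-simplex [p,q,r] to [q,r] − [p,r] + [p,q]. For instance
  ∂[v_0,v_2,v_5] = [v_2,v_5] − [v_0,v_5] + [v_0,v_2],
  ∂[v_4,v_6,v_7] = [v_6,v_7] − [v_4,v_7] + [v_4,v_6].
As a 13×2 matrix over Z this has rank 2, with invariant factors (1,1).

Reading off H_k = ker ∂_k / im ∂_{k+1}:

  H_0: rank C_0 − rank ∂_1 = 8 − 7 = 1, and the invariant factors of ∂_1 are all 1, so H_0 ≅ Z.
  H_1: rank ker ∂_1 − rank ∂_2 = (13 − 7) − 2 = 4, and the invariant factors of ∂_2 are all 1, so H_1 ≅ Z^4.
  H_2: rank ker ∂_2 − rank ∂_3 = (2 − 2) − 0 = 0, and there is no ∂_3, so H_2 ≅ 0.

As a check, the Euler characteristic is 8 − 13 + 2 = -3, which agrees with 1 − 4 + 0 = -3.

Hence the Betti numbers are b_0 = 1, b_1 = 4, b_2 = 0.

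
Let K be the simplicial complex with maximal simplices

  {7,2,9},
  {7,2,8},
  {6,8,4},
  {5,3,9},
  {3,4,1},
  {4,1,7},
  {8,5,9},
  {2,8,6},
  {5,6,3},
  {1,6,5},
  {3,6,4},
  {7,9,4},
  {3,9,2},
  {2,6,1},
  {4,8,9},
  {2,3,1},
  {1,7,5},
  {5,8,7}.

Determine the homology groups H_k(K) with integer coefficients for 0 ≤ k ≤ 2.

H_0 ≅ Z,  H_1 ≅ Z × Z/2,  H_2 = 0.

Take the total order 1 < 2 < 3 < 4 < 5 < 6 < 7 < 8 < 9 on the vertex set. Then K (dimension 2) consists of the simplices:

  0-simplices (9): [1], [2], [3], [4], [5], [6], [7], [8], [9]
  1-simplices (27): (27 of them)
  2-simplices (18): [1,2,3], [1,2,6], [1,3,4], [1,4,7], [1,5,6], [1,5,7], [2,3,9], [2,6,8], [2,7,8], [2,7,9], [3,4,6], [3,5,6], [3,5,9], [4,6,8], [4,7,9], [4,8,9], [5,7,8], [5,8,9]

so the chain groups are C_0 ≅ Z^9, C_1 ≅ Z^27, C_2 ≅ Z^18.

The boundary map ∂_1: C_1 → C_0 is given by ∂[p,q] = [q] − [p]. For instance
  ∂[8,9] = [9] − [8].
This gives a 9×27 integer matrix of rank 8; reducing to Smith normal form yields diagonal entries (1,1,1,1,1,1,1,1).

The boundary map ∂_2: C_2 → C_1 maps a triangle to the signed sum of its edges. For instance
  ∂[4,6,8] = [6,8] − [4,8] + [4,6],
  ∂[2,7,8] = [7,8] − [2,8] + [2,7].
The resulting 27×18 matrix has rank 18, and its Smith normal form has invariant factors (1,1,1,1,1,1,1,1,1,1,1,1,1,1,1,1,1,2).

Computing H_k = (kernel of ∂_k) / (image of ∂_{k+1}):

  H_0: rank C_0 − rank ∂_1 = 9 − 8 = 1, and the invariant factors of ∂_1 are all 1, so H_0 ≅ Z.
  H_1: rank ker ∂_1 − rank ∂_2 = (27 − 8) − 18 = 1, and ∂_2 has invariant factor 2 > 1, so H_1 ≅ Z × Z/2.
  H_2: rank ker ∂_2 − rank ∂_3 = (18 − 18) − 0 = 0, and there is no ∂_3, so H_2 ≅ 0.

(K is a triangulation of the Klein bottle.)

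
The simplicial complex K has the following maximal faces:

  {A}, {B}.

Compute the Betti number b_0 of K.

K has 2 vertices.
rank ∂_0 = 0, rank ∂_1 = 0 ⇒ b_0 = 2 − 0 − 0 = 2. So H_0 = Z^2.

b_0 = 2.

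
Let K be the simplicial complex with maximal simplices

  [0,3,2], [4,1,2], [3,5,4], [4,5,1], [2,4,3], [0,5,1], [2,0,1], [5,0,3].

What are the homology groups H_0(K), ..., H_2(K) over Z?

H_0 = Z,  H_1 = 0,  H_2 = Z.

Fix the vertex order 0 < 1 < 2 < 3 < 4 < 5 and write every simplex with vertices in increasing order. Then dim K = 2 and the simplices of K are:

  0-simplices (6): [0], [1], [2], [3], [4], [5]
  1-simplices (12): [0,1], [0,2], [0,3], [0,5], [1,2], [1,4], [1,5], [2,3], [2,4], [3,4], [3,5], [4,5]
  2-simplices (8): [0,1,2], [0,1,5], [0,2,3], [0,3,5], [1,2,4], [1,4,5], [2,3,4], [3,4,5]

giving chain groups C_0 ≅ Z^6, C_1 ≅ Z^12, C_2 ≅ Z^8.

Boundary ∂_1: C_1 → C_0 maps an edge to its endpoints' difference, ∂[p,q] = q − p.
This gives a 6×12 integer matrix of rank 5; reducing to Smith normal form yields diagonal entries (1,1,1,1,1).

The boundary map ∂_2: C_2 → C_1 maps a triangle to the signed sum of its edges. For instance
  ∂[0,2,3] = [2,3] − [0,3] + [0,2],
  ∂[0,1,2] = [1,2] − [0,2] + [0,1].
The 12×8 boundary matrix has rank 7 and Smith normal form diag(1,1,1,1,1,1,1).

Reading off H_k = ker ∂_k / im ∂_{k+1}:

  H_0: rank C_0 − rank ∂_1 = 6 − 5 = 1, and the invariant factors of ∂_1 are all 1, so H_0 = Z.
  H_1: rank ker ∂_1 − rank ∂_2 = (12 − 5) − 7 = 0, and the invariant factors of ∂_2 are all 1, so H_1 = 0.
  H_2: rank ker ∂_2 − rank ∂_3 = (8 − 7) − 0 = 1, and there is no ∂_3, so H_2 = Z.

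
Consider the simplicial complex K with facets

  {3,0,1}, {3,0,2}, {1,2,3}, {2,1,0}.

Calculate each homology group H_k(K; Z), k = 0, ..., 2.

H_0 ≅ Z,  H_1 = 0,  H_2 ≅ Z.

Take the total order 0 < 1 < 2 < 3 on the vertex set. Then K (dimension 2) consists of the simplices:

  0-simplices (4): [0], [1], [2], [3]
  1-simplices (6): [0,1], [0,2], [0,3], [1,2], [1,3], [2,3]
  2-simplices (4): [0,1,2], [0,1,3], [0,2,3], [1,2,3]

so the chain groups are C_0 ≅ Z^4, C_1 ≅ Z^6, C_2 ≅ Z^4.

The boundary map ∂_1: C_1 → C_0 is given by ∂[p,q] = [q] − [p].
This gives a 4×6 integer matrix of rank 3; reducing to Smith normal form yields diagonal entries (1,1,1).

Boundary ∂_2: C_2 → C_1 maps a triangle to the signed sum of its edges. For instance
  ∂[0,1,2] = [1,2] − [0,2] + [0,1],
  ∂[0,2,3] = [2,3] − [0,3] + [0,2].
The 6×4 boundary matrix has rank 3 and Smith normal form diag(1,1,1).

From H_k ≅ ker(∂_k) / im(∂_{k+1}) we obtain:

  H_0: rank C_0 − rank ∂_1 = 4 − 3 = 1, and the invariant factors of ∂_1 are all 1, so H_0 = Z.
  H_1: rank ker ∂_1 − rank ∂_2 = (6 − 3) − 3 = 0, and the invariant factors of ∂_2 are all 1, so H_1 = 0.
  H_2: rank ker ∂_2 − rank ∂_3 = (4 − 3) − 0 = 1, and there is no ∂_3, so H_2 = Z.

As a check, the Euler characteristic is 4 − 6 + 4 = 2, which agrees with 1 − 0 + 1 = 2.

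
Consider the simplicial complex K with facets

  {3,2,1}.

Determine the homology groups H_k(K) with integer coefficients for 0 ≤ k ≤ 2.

H_0 = Z,  H_1 = 0,  H_2 = 0.

K has 3 vertices, 3 edges, 1 triangle.
rank ∂_0 = 0, rank ∂_1 = 2 ⇒ b_0 = 3 − 0 − 2 = 1; all invariant factors of ∂_1 are 1 so no torsion. So H_0 = Z.
rank ∂_1 = 2, rank ∂_2 = 1 ⇒ b_1 = 3 − 2 − 1 = 0; all invariant factors of ∂_2 are 1 so no torsion. So H_1 = 0.
rank ∂_2 = 1, rank ∂_3 = 0 ⇒ b_2 = 1 − 1 − 0 = 0. So H_2 = 0.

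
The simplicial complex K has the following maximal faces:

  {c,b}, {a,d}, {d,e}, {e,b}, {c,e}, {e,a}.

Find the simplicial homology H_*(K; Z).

K has 5 vertices, 6 edges.
rank ∂_0 = 0, rank ∂_1 = 4 ⇒ b_0 = 5 − 0 − 4 = 1; all invariant factors of ∂_1 are 1 so no torsion. So H_0 = Z.
rank ∂_1 = 4, rank ∂_2 = 0 ⇒ b_1 = 6 − 4 − 0 = 2. So H_1 = Z^2.

H_0 = Z,  H_1 = Z^2.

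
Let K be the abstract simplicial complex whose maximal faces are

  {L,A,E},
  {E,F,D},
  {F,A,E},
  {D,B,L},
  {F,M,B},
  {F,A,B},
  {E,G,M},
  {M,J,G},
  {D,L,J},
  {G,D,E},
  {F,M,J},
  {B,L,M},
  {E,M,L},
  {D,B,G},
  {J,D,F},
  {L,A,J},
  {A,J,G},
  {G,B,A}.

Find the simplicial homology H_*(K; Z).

Order the vertices as A < B < D < E < F < G < J < L < M. Listing each simplex with vertices in this order, K has dimension 2 with simplices:

  0-simplices (9): A, B, D, E, F, G, J, L, M
  1-simplices (27): AB, AE, AF, AG, AJ, AL, BD, BF, BG, BL, BM, DE, DF, DG, DJ, DL, EF, EG, EL, EM, FJ, FM, GJ, GM, JL, JM, LM
  2-simplices (18): ABF, ABG, AEF, AEL, AGJ, AJL, BDG, BDL, BFM, BLM, DEF, DEG, DFJ, DJL, EGM, ELM, FJM, GJM

Hence C_0 ≅ Z^9, C_1 ≅ Z^27, C_2 ≅ Z^18.

∂_1: C_1 → C_0 sends each edge [p,q] (with p < q) to q − p.
The 9×27 boundary matrix has rank 8 and Smith normal form diag(1,1,1,1,1,1,1,1).

∂_2: C_2 → C_1 maps a triangle to the signed sum of its edges. For instance
  ∂ELM = LM − EM + EL,
  ∂BDG = DG − BG + BD.
The 27×18 boundary matrix has rank 17 and Smith normal form diag(1,1,1,1,1,1,1,1,1,1,1,1,1,1,1,1,1).

Now H_k = ker ∂_k / im ∂_{k+1}, so:

  H_0: rank C_0 − rank ∂_1 = 9 − 8 = 1, and the invariant factors of ∂_1 are all 1, so H_0 = Z.
  H_1: rank ker ∂_1 − rank ∂_2 = (27 − 8) − 17 = 2, and the invariant factors of ∂_2 are all 1, so H_1 = Z^2.
  H_2: rank ker ∂_2 − rank ∂_3 = (18 − 17) − 0 = 1, and there is no ∂_3, so H_2 = Z.

As a check, the Euler characteristic is 9 − 27 + 18 = 0, which agrees with 1 − 2 + 1 = 0.
(K is a triangulation of the torus T^2.)

H_0 = Z,  H_1 = Z^2,  H_2 = Z.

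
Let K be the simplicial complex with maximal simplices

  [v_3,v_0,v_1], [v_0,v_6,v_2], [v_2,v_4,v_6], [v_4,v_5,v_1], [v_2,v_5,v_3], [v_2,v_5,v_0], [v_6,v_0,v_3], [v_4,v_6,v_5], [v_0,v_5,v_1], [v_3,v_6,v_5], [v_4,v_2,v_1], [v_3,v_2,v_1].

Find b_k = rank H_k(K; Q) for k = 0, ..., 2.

b_0 = 1, b_1 = 0, b_2 = 0.

Fix the vertex order v_0 < v_1 < v_2 < v_3 < v_4 < v_5 < v_6 and write every simplex with vertices in increasing order. Then dim K = 2 and the simplices of K are:

  0-simplices (7): [v_0], [v_1], [v_2], [v_3], [v_4], [v_5], [v_6]
  1-simplices (18): (18 of them)
  2-simplices (12): (12 of them)

so the chain groups are C_0 ≅ Z^7, C_1 ≅ Z^18, C_2 ≅ Z^12.

The boundary map ∂_1: C_1 → C_0 is given by ∂[p,q] = [q] − [p].
This gives a 7×18 integer matrix of rank 6; reducing to Smith normal form yields diagonal entries (1,1,1,1,1,1).

∂_2: C_2 → C_1 maps a triangle to the signed sum of its edges. For instance
  ∂[v_0,v_1,v_5] = [v_1,v_5] − [v_0,v_5] + [v_0,v_1],
  ∂[v_1,v_4,v_5] = [v_4,v_5] − [v_1,v_5] + [v_1,v_4].
This gives a 18×12 integer matrix of rank 12; reducing to Smith normal form yields diagonal entries (1,1,1,1,1,1,1,1,1,1,1,2).

Now H_k = ker ∂_k / im ∂_{k+1}, so:

  H_0: rank C_0 − rank ∂_1 = 7 − 6 = 1, and the invariant factors of ∂_1 are all 1, so H_0 = Z.
  H_1: rank ker ∂_1 − rank ∂_2 = (18 − 6) − 12 = 0, and ∂_2 has invariant factor 2 > 1, so H_1 = Z_2.
  H_2: rank ker ∂_2 − rank ∂_3 = (12 − 12) − 0 = 0, and there is no ∂_3, so H_2 = 0.

(K is a triangulation of the real projective plane RP^2.)

Hence the Betti numbers are b_0 = 1, b_1 = 0, b_2 = 0.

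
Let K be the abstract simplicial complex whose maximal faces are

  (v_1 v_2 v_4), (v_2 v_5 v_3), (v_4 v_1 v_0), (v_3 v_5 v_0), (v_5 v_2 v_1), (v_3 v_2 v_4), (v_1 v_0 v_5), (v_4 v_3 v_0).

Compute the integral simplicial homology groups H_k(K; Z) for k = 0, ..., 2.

H_0 ≅ Z,  H_1 = 0,  H_2 ≅ Z.

We work with the vertex ordering v_0 < v_1 < v_2 < v_3 < v_4 < v_5. The simplices of K, each written with vertices in increasing order, are:

  0-simplices (6): [v_0], [v_1], [v_2], [v_3], [v_4], [v_5]
  1-simplices (12): [v_0,v_1], [v_0,v_3], [v_0,v_4], [v_0,v_5], [v_1,v_2], [v_1,v_4], [v_1,v_5], [v_2,v_3], [v_2,v_4], [v_2,v_5], [v_3,v_4], [v_3,v_5]
  2-simplices (8): [v_0,v_1,v_4], [v_0,v_1,v_5], [v_0,v_3,v_4], [v_0,v_3,v_5], [v_1,v_2,v_4], [v_1,v_2,v_5], [v_2,v_3,v_4], [v_2,v_3,v_5]

so the chain groups are C_0 ≅ Z^6, C_1 ≅ Z^12, C_2 ≅ Z^8.

∂_1: C_1 → C_0 maps an edge to its endpoints' difference, ∂[p,q] = q − p. For instance
  ∂[v_0,v_5] = [v_5] − [v_0].
As a 6×12 matrix over Z this has rank 5, with invariant factors (1,1,1,1,1).

∂_2: C_2 → C_1 maps a triangle to the signed sum of its edges. For instance
  ∂[v_2,v_3,v_5] = [v_3,v_5] − [v_2,v_5] + [v_2,v_3],
  ∂[v_2,v_3,v_4] = [v_3,v_4] − [v_2,v_4] + [v_2,v_3].
This gives a 12×8 integer matrix of rank 7; reducing to Smith normal form yields diagonal entries (1,1,1,1,1,1,1).

From H_k ≅ ker(∂_k) / im(∂_{k+1}) we obtain:

  H_0: rank C_0 − rank ∂_1 = 6 − 5 = 1, and the invariant factors of ∂_1 are all 1, so H_0 = Z.
  H_1: rank ker ∂_1 − rank ∂_2 = (12 − 5) − 7 = 0, and the invariant factors of ∂_2 are all 1, so H_1 = 0.
  H_2: rank ker ∂_2 − rank ∂_3 = (8 − 7) − 0 = 1, and there is no ∂_3, so H_2 = Z.

(K is a triangulation of the 2-sphere S^2.)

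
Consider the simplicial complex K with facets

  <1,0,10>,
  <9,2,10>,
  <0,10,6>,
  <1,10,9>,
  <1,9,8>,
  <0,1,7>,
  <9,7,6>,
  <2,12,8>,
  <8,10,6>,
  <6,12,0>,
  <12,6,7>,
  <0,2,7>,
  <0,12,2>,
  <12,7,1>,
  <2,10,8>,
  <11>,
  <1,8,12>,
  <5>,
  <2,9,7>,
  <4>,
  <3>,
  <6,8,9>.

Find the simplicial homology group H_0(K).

K has 13 vertices, 27 edges, 18 triangles.
rank ∂_0 = 0, rank ∂_1 = 8 ⇒ b_0 = 13 − 0 − 8 = 5; all invariant factors of ∂_1 are 1 so no torsion. So H_0 = Z^5.

H_0 = Z^5.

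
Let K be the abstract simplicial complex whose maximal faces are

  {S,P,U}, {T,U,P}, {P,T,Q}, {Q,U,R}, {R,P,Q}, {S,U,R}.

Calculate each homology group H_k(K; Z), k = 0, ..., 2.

H_0 = Z,  H_1 = Z,  H_2 = 0.

We work with the vertex ordering P < Q < R < S < T < U. The simplices of K, each written with vertices in increasing order, are:

  0-simplices (6): P, Q, R, S, T, U
  1-simplices (12): PQ, PR, PS, PT, PU, QR, QT, QU, RS, RU, SU, TU
  2-simplices (6): PQR, PQT, PSU, PTU, QRU, RSU

so the chain groups are C_0 ≅ Z^6, C_1 ≅ Z^12, C_2 ≅ Z^6.

Boundary ∂_1: C_1 → C_0 maps an edge to its endpoints' difference, ∂[p,q] = q − p.
The resulting 6×12 matrix has rank 5, and its Smith normal form has invariant factors (1,1,1,1,1).

Boundary ∂_2: C_2 → C_1 maps a triangle to the signed sum of its edges. For instance
  ∂PTU = TU − PU + PT,
  ∂PSU = SU − PU + PS.
The resulting 12×6 matrix has rank 6, and its Smith normal form has invariant factors (1,1,1,1,1,1).

Now H_k = ker ∂_k / im ∂_{k+1}, so:

  H_0: rank C_0 − rank ∂_1 = 6 − 5 = 1, and the invariant factors of ∂_1 are all 1, so H_0 ≅ Z.
  H_1: rank ker ∂_1 − rank ∂_2 = (12 − 5) − 6 = 1, and the invariant factors of ∂_2 are all 1, so H_1 ≅ Z.
  H_2: rank ker ∂_2 − rank ∂_3 = (6 − 6) − 0 = 0, and there is no ∂_3, so H_2 ≅ 0.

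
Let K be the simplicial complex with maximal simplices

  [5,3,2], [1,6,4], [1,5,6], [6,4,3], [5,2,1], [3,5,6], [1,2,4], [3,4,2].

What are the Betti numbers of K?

Take the total order 1 < 2 < 3 < 4 < 5 < 6 on the vertex set. Then K (dimension 2) consists of the simplices:

  0-simplices (6): [1], [2], [3], [4], [5], [6]
  1-simplices (12): [1,2], [1,4], [1,5], [1,6], [2,3], [2,4], [2,5], [3,4], [3,5], [3,6], [4,6], [5,6]
  2-simplices (8): [1,2,4], [1,2,5], [1,4,6], [1,5,6], [2,3,4], [2,3,5], [3,4,6], [3,5,6]

Hence C_0 ≅ Z^6, C_1 ≅ Z^12, C_2 ≅ Z^8.

Boundary ∂_1: C_1 → C_0 is given by ∂[p,q] = [q] − [p]. For instance
  ∂[5,6] = [6] − [5].
This gives a 6×12 integer matrix of rank 5; reducing to Smith normal form yields diagonal entries (1,1,1,1,1).

The boundary map ∂_2: C_2 → C_1 sends each 2-simplex [p,q,r] to [q,r] − [p,r] + [p,q]. For instance
  ∂[1,5,6] = [5,6] − [1,6] + [1,5],
  ∂[3,5,6] = [5,6] − [3,6] + [3,5].
As a 12×8 matrix over Z this has rank 7, with invariant factors (1,1,1,1,1,1,1).

Reading off H_k = ker ∂_k / im ∂_{k+1}:

  H_0: rank C_0 − rank ∂_1 = 6 − 5 = 1, and the invariant factors of ∂_1 are all 1, so H_0 ≅ Z.
  H_1: rank ker ∂_1 − rank ∂_2 = (12 − 5) − 7 = 0, and the invariant factors of ∂_2 are all 1, so H_1 ≅ 0.
  H_2: rank ker ∂_2 − rank ∂_3 = (8 − 7) − 0 = 1, and there is no ∂_3, so H_2 ≅ Z.

Hence the Betti numbers are b_0 = 1, b_1 = 0, b_2 = 1.

b_0 = 1, b_1 = 0, b_2 = 1.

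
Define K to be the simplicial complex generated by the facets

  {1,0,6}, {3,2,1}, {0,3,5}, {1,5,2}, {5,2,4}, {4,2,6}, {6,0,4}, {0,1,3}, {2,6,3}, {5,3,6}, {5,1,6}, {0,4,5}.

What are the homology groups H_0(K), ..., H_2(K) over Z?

H_0 = Z,  H_1 = Z/2Z,  H_2 = 0.

Fix the vertex order 0 < 1 < 2 < 3 < 4 < 5 < 6 and write every simplex with vertices in increasing order. Then dim K = 2 and the simplices of K are:

  0-simplices (7): [0], [1], [2], [3], [4], [5], [6]
  1-simplices (18): [0,1], [0,3], [0,4], [0,5], [0,6], [1,2], [1,3], [1,5], [1,6], [2,3], [2,4], [2,5], [2,6], [3,5], [3,6], [4,5], [4,6], [5,6]
  2-simplices (12): [0,1,3], [0,1,6], [0,3,5], [0,4,5], [0,4,6], [1,2,3], [1,2,5], [1,5,6], [2,3,6], [2,4,5], [2,4,6], [3,5,6]

so the chain groups are C_0 ≅ Z^7, C_1 ≅ Z^18, C_2 ≅ Z^12.

Boundary ∂_1: C_1 → C_0 is given by ∂[p,q] = [q] − [p].
This gives a 7×18 integer matrix of rank 6; reducing to Smith normal form yields diagonal entries (1,1,1,1,1,1).

Boundary ∂_2: C_2 → C_1 sends each 2-simplex [p,q,r] to [q,r] − [p,r] + [p,q]. For instance
  ∂[0,4,6] = [4,6] − [0,6] + [0,4],
  ∂[2,4,6] = [4,6] − [2,6] + [2,4].
The 18×12 boundary matrix has rank 12 and Smith normal form diag(1,1,1,1,1,1,1,1,1,1,1,2).

From H_k ≅ ker(∂_k) / im(∂_{k+1}) we obtain:

  H_0: rank C_0 − rank ∂_1 = 7 − 6 = 1, and the invariant factors of ∂_1 are all 1, so H_0 = Z.
  H_1: rank ker ∂_1 − rank ∂_2 = (18 − 6) − 12 = 0, and ∂_2 has invariant factor 2 > 1, so H_1 = Z/2Z.
  H_2: rank ker ∂_2 − rank ∂_3 = (12 − 12) − 0 = 0, and there is no ∂_3, so H_2 = 0.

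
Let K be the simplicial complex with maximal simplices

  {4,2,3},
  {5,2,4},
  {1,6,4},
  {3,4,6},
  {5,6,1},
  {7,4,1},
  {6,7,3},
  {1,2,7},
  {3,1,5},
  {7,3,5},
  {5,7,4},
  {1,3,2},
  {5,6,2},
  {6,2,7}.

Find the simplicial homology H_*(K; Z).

We work with the vertex ordering 1 < 2 < 3 < 4 < 5 < 6 < 7. The simplices of K, each written with vertices in increasing order, are:

  0-simplices (7): [1], [2], [3], [4], [5], [6], [7]
  1-simplices (21): [1,2], [1,3], [1,4], [1,5], [1,6], [1,7], [2,3], [2,4], [2,5], [2,6], [2,7], [3,4], [3,5], [3,6], [3,7], [4,5], [4,6], [4,7], [5,6], [5,7], [6,7]
  2-simplices (14): [1,2,3], [1,2,7], [1,3,5], [1,4,6], [1,4,7], [1,5,6], [2,3,4], [2,4,5], [2,5,6], [2,6,7], [3,4,6], [3,5,7], [3,6,7], [4,5,7]

giving chain groups C_0 ≅ Z^7, C_1 ≅ Z^21, C_2 ≅ Z^14.

The boundary map ∂_1: C_1 → C_0 is given by ∂[p,q] = [q] − [p].
As a 7×21 matrix over Z this has rank 6, with invariant factors (1,1,1,1,1,1).

∂_2: C_2 → C_1 sends each 2-simplex [p,q,r] to [q,r] − [p,r] + [p,q]. For instance
  ∂[1,2,3] = [2,3] − [1,3] + [1,2],
  ∂[4,5,7] = [5,7] − [4,7] + [4,5].
This gives a 21×14 integer matrix of rank 13; reducing to Smith normal form yields diagonal entries (1,1,1,1,1,1,1,1,1,1,1,1,1).

Now H_k = ker ∂_k / im ∂_{k+1}, so:

  H_0: rank C_0 − rank ∂_1 = 7 − 6 = 1, and the invariant factors of ∂_1 are all 1, so H_0 = Z.
  H_1: rank ker ∂_1 − rank ∂_2 = (21 − 6) − 13 = 2, and the invariant factors of ∂_2 are all 1, so H_1 = Z^2.
  H_2: rank ker ∂_2 − rank ∂_3 = (14 − 13) − 0 = 1, and there is no ∂_3, so H_2 = Z.

(K is a triangulation of the torus T^2.)

H_0 ≅ Z,  H_1 ≅ Z^2,  H_2 ≅ Z.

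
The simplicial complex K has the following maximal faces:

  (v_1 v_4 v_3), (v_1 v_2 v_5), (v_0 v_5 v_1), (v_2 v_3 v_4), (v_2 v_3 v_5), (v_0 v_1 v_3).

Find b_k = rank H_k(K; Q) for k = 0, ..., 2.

Fix the vertex order v_0 < v_1 < v_2 < v_3 < v_4 < v_5 and write every simplex with vertices in increasing order. Then dim K = 2 and the simplices of K are:

  0-simplices (6): [v_0], [v_1], [v_2], [v_3], [v_4], [v_5]
  1-simplices (12): [v_0,v_1], [v_0,v_3], [v_0,v_5], [v_1,v_2], [v_1,v_3], [v_1,v_4], [v_1,v_5], [v_2,v_3], [v_2,v_4], [v_2,v_5], [v_3,v_4], [v_3,v_5]
  2-simplices (6): [v_0,v_1,v_3], [v_0,v_1,v_5], [v_1,v_2,v_5], [v_1,v_3,v_4], [v_2,v_3,v_4], [v_2,v_3,v_5]

so the chain groups are C_0 ≅ Z^6, C_1 ≅ Z^12, C_2 ≅ Z^6.

∂_1: C_1 → C_0 maps an edge to its endpoints' difference, ∂[p,q] = q − p. For instance
  ∂[v_3,v_5] = [v_5] − [v_3].
As a 6×12 matrix over Z this has rank 5, with invariant factors (1,1,1,1,1).

∂_2: C_2 → C_1 sends each 2-simplex [p,q,r] to [q,r] − [p,r] + [p,q]. For instance
  ∂[v_1,v_3,v_4] = [v_3,v_4] − [v_1,v_4] + [v_1,v_3],
  ∂[v_0,v_1,v_5] = [v_1,v_5] − [v_0,v_5] + [v_0,v_1].
This gives a 12×6 integer matrix of rank 6; reducing to Smith normal form yields diagonal entries (1,1,1,1,1,1).

Reading off H_k = ker ∂_k / im ∂_{k+1}:

  H_0: rank C_0 − rank ∂_1 = 6 − 5 = 1, and the invariant factors of ∂_1 are all 1, so H_0 = Z.
  H_1: rank ker ∂_1 − rank ∂_2 = (12 − 5) − 6 = 1, and the invariant factors of ∂_2 are all 1, so H_1 = Z.
  H_2: rank ker ∂_2 − rank ∂_3 = (6 − 6) − 0 = 0, and there is no ∂_3, so H_2 = 0.

Hence the Betti numbers are b_0 = 1, b_1 = 1, b_2 = 0.

b_0 = 1, b_1 = 1, b_2 = 0.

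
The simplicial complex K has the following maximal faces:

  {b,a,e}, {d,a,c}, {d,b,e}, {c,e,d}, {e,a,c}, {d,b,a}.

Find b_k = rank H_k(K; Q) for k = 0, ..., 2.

K has 5 vertices, 9 edges, 6 triangles.
rank ∂_0 = 0, rank ∂_1 = 4 ⇒ b_0 = 5 − 0 − 4 = 1; all invariant factors of ∂_1 are 1 so no torsion. So H_0 = Z.
rank ∂_1 = 4, rank ∂_2 = 5 ⇒ b_1 = 9 − 4 − 5 = 0; all invariant factors of ∂_2 are 1 so no torsion. So H_1 = 0.
rank ∂_2 = 5, rank ∂_3 = 0 ⇒ b_2 = 6 − 5 − 0 = 1. So H_2 = Z.

b_0 = 1, b_1 = 0, b_2 = 1.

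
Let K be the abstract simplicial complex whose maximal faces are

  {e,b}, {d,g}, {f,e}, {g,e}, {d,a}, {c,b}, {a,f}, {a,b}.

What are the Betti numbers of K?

b_0 = 1, b_1 = 2.

Order the vertices as a < b < c < d < e < f < g. Listing each simplex with vertices in this order, K has dimension 1 with simplices:

  0-simplices (7): a, b, c, d, e, f, g
  1-simplices (8): ab, ad, af, bc, be, dg, ef, eg

so the chain groups are C_0 ≅ Z^7, C_1 ≅ Z^8.

Boundary ∂_1: C_1 → C_0 is given by ∂[p,q] = [q] − [p]. For instance
  ∂bc = c − b.
As a 7×8 matrix over Z this has rank 6, with invariant factors (1,1,1,1,1,1).

From H_k ≅ ker(∂_k) / im(∂_{k+1}) we obtain:

  H_0: rank C_0 − rank ∂_1 = 7 − 6 = 1, and the invariant factors of ∂_1 are all 1, so H_0 = Z.
  H_1: rank ker ∂_1 − rank ∂_2 = (8 − 6) − 0 = 2, and there is no ∂_2, so H_1 = Z^2.

As a check, the Euler characteristic is 7 − 8 = -1, which agrees with 1 − 2 = -1.

Hence the Betti numbers are b_0 = 1, b_1 = 2.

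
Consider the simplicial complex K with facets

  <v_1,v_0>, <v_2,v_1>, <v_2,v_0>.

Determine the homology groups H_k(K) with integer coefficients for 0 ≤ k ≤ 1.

H_0 ≅ Z,  H_1 ≅ Z.

Fix the vertex order v_0 < v_1 < v_2 and write every simplex with vertices in increasing order. Then dim K = 1 and the simplices of K are:

  0-simplices (3): [v_0], [v_1], [v_2]
  1-simplices (3): [v_0,v_1], [v_0,v_2], [v_1,v_2]

so the chain groups are C_0 ≅ Z^3, C_1 ≅ Z^3.

∂_1: C_1 → C_0 sends each edge [p,q] (with p < q) to q − p. For instance
  ∂[v_0,v_1] = [v_1] − [v_0].
The resulting 3×3 matrix has rank 2, and its Smith normal form has invariant factors (1,1).

Computing H_k = (kernel of ∂_k) / (image of ∂_{k+1}):

  H_0: rank C_0 − rank ∂_1 = 3 − 2 = 1, and the invariant factors of ∂_1 are all 1, so H_0 ≅ Z.
  H_1: rank ker ∂_1 − rank ∂_2 = (3 − 2) − 0 = 1, and there is no ∂_2, so H_1 ≅ Z.

As a check, the Euler characteristic is 3 − 3 = 0, which agrees with 1 − 1 = 0.
(K is a triangulation of the circle S^1.)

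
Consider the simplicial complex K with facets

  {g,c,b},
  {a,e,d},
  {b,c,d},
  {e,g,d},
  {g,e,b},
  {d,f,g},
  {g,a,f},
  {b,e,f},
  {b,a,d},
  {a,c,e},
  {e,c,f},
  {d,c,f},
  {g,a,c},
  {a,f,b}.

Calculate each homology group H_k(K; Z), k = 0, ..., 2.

H_0 ≅ Z,  H_1 ≅ Z^2,  H_2 ≅ Z.

We work with the vertex ordering a < b < c < d < e < f < g. The simplices of K, each written with vertices in increasing order, are:

  0-simplices (7): a, b, c, d, e, f, g
  1-simplices (21): ab, ac, ad, ae, af, ag, bc, bd, be, bf, bg, cd, ce, cf, cg, de, df, dg, ef, eg, fg
  2-simplices (14): abd, abf, ace, acg, ade, afg, bcd, bcg, bef, beg, cdf, cef, deg, dfg

Hence C_0 ≅ Z^7, C_1 ≅ Z^21, C_2 ≅ Z^14.

∂_1: C_1 → C_0 maps an edge to its endpoints' difference, ∂[p,q] = q − p.
The 7×21 boundary matrix has rank 6 and Smith normal form diag(1,1,1,1,1,1).

∂_2: C_2 → C_1 maps a triangle to the signed sum of its edges. For instance
  ∂acg = cg − ag + ac,
  ∂dfg = fg − dg + df.
This gives a 21×14 integer matrix of rank 13; reducing to Smith normal form yields diagonal entries (1,1,1,1,1,1,1,1,1,1,1,1,1).

Reading off H_k = ker ∂_k / im ∂_{k+1}:

  H_0: rank C_0 − rank ∂_1 = 7 − 6 = 1, and the invariant factors of ∂_1 are all 1, so H_0 ≅ Z.
  H_1: rank ker ∂_1 − rank ∂_2 = (21 − 6) − 13 = 2, and the invariant factors of ∂_2 are all 1, so H_1 ≅ Z^2.
  H_2: rank ker ∂_2 − rank ∂_3 = (14 − 13) − 0 = 1, and there is no ∂_3, so H_2 ≅ Z.

(K is a triangulation of the torus T^2.)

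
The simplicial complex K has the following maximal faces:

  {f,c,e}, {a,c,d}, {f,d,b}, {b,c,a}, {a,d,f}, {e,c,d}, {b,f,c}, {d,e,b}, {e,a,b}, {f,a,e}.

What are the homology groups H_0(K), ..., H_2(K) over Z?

H_0 = Z,  H_1 = Z/2,  H_2 = 0.

Fix the vertex order a < b < c < d < e < f and write every simplex with vertices in increasing order. Then dim K = 2 and the simplices of K are:

  0-simplices (6): a, b, c, d, e, f
  1-simplices (15): ab, ac, ad, ae, af, bc, bd, be, bf, cd, ce, cf, de, df, ef
  2-simplices (10): abc, abe, acd, adf, aef, bcf, bde, bdf, cde, cef

so the chain groups are C_0 ≅ Z^6, C_1 ≅ Z^15, C_2 ≅ Z^10.

∂_1: C_1 → C_0 maps an edge to its endpoints' difference, ∂[p,q] = q − p. For instance
  ∂de = e − d.
As a 6×15 matrix over Z this has rank 5, with invariant factors (1,1,1,1,1).

The boundary map ∂_2: C_2 → C_1 sends each 2-simplex [p,q,r] to [q,r] − [p,r] + [p,q]. For instance
  ∂cde = de − ce + cd,
  ∂bdf = df − bf + bd.
The 15×10 boundary matrix has rank 10 and Smith normal form diag(1,1,1,1,1,1,1,1,1,2).

Now H_k = ker ∂_k / im ∂_{k+1}, so:

  H_0: rank C_0 − rank ∂_1 = 6 − 5 = 1, and the invariant factors of ∂_1 are all 1, so H_0 ≅ Z.
  H_1: rank ker ∂_1 − rank ∂_2 = (15 − 5) − 10 = 0, and ∂_2 has invariant factor 2 > 1, so H_1 ≅ Z/2.
  H_2: rank ker ∂_2 − rank ∂_3 = (10 − 10) − 0 = 0, and there is no ∂_3, so H_2 ≅ 0.

As a check, the Euler characteristic is 6 − 15 + 10 = 1, which agrees with 1 − 0 + 0 = 1.
(K is a triangulation of the real projective plane RP^2.)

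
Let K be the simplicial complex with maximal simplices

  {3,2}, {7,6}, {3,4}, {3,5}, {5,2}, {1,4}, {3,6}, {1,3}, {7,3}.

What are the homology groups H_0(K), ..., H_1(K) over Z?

We work with the vertex ordering 1 < 2 < 3 < 4 < 5 < 6 < 7. The simplices of K, each written with vertices in increasing order, are:

  0-simplices (7): [1], [2], [3], [4], [5], [6], [7]
  1-simplices (9): [1,3], [1,4], [2,3], [2,5], [3,4], [3,5], [3,6], [3,7], [6,7]

Hence C_0 ≅ Z^7, C_1 ≅ Z^9.

The boundary map ∂_1: C_1 → C_0 is given by ∂[p,q] = [q] − [p].
The 7×9 boundary matrix has rank 6 and Smith normal form diag(1,1,1,1,1,1).

From H_k ≅ ker(∂_k) / im(∂_{k+1}) we obtain:

  H_0: rank C_0 − rank ∂_1 = 7 − 6 = 1, and the invariant factors of ∂_1 are all 1, so H_0 = Z.
  H_1: rank ker ∂_1 − rank ∂_2 = (9 − 6) − 0 = 3, and there is no ∂_2, so H_1 = Z^3.

(K is a triangulation of a wedge of 3 circles.)

H_0 = Z,  H_1 = Z^3.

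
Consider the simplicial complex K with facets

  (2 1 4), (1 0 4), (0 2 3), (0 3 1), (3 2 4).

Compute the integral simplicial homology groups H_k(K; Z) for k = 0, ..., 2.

H_0 ≅ Z,  H_1 ≅ Z,  H_2 = 0.

Take the total order 0 < 1 < 2 < 3 < 4 on the vertex set. Then K (dimension 2) consists of the simplices:

  0-simplices (5): [0], [1], [2], [3], [4]
  1-simplices (10): [0,1], [0,2], [0,3], [0,4], [1,2], [1,3], [1,4], [2,3], [2,4], [3,4]
  2-simplices (5): [0,1,3], [0,1,4], [0,2,3], [1,2,4], [2,3,4]

Hence C_0 ≅ Z^5, C_1 ≅ Z^10, C_2 ≅ Z^5.

Boundary ∂_1: C_1 → C_0 sends each edge [p,q] (with p < q) to q − p.
The resulting 5×10 matrix has rank 4, and its Smith normal form has invariant factors (1,1,1,1).

Boundary ∂_2: C_2 → C_1 maps a triangle to the signed sum of its edges. For instance
  ∂[0,2,3] = [2,3] − [0,3] + [0,2],
  ∂[0,1,4] = [1,4] − [0,4] + [0,1].
The 10×5 boundary matrix has rank 5 and Smith normal form diag(1,1,1,1,1).

Reading off H_k = ker ∂_k / im ∂_{k+1}:

  H_0: rank C_0 − rank ∂_1 = 5 − 4 = 1, and the invariant factors of ∂_1 are all 1, so H_0 ≅ Z.
  H_1: rank ker ∂_1 − rank ∂_2 = (10 − 4) − 5 = 1, and the invariant factors of ∂_2 are all 1, so H_1 ≅ Z.
  H_2: rank ker ∂_2 − rank ∂_3 = (5 − 5) − 0 = 0, and there is no ∂_3, so H_2 ≅ 0.

As a check, the Euler characteristic is 5 − 10 + 5 = 0, which agrees with 1 − 1 + 0 = 0.
(K is a triangulation of the Möbius band.)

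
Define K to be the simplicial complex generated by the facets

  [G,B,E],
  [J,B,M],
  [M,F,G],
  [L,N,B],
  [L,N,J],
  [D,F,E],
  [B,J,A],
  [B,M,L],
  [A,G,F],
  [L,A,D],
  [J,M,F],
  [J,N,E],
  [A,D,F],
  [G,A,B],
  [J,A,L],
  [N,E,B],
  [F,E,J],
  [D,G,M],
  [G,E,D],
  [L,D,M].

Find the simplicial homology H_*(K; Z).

K has 10 vertices, 30 edges, 20 triangles.
rank ∂_0 = 0, rank ∂_1 = 9 ⇒ b_0 = 10 − 0 − 9 = 1; all invariant factors of ∂_1 are 1 so no torsion. So H_0 ≅ Z.
rank ∂_1 = 9, rank ∂_2 = 20 ⇒ b_1 = 30 − 9 − 20 = 1; ∂_2 has invariant factor(s) [2] giving torsion. So H_1 ≅ Z ⊕ Z/2.
rank ∂_2 = 20, rank ∂_3 = 0 ⇒ b_2 = 20 − 20 − 0 = 0. So H_2 ≅ 0.

H_0 ≅ Z,  H_1 ≅ Z ⊕ Z/2,  H_2 = 0.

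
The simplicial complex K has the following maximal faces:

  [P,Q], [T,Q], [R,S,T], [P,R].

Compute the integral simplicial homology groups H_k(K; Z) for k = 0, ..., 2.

H_0 ≅ Z,  H_1 ≅ Z,  H_2 = 0.

Fix the vertex order P < Q < R < S < T and write every simplex with vertices in increasing order. Then dim K = 2 and the simplices of K are:

  0-simplices (5): P, Q, R, S, T
  1-simplices (6): PQ, PR, QT, RS, RT, ST
  2-simplices (1): RST

Hence C_0 ≅ Z^5, C_1 ≅ Z^6, C_2 ≅ Z^1.

Boundary ∂_1: C_1 → C_0 sends each edge [p,q] (with p < q) to q − p.
This gives a 5×6 integer matrix of rank 4; reducing to Smith normal form yields diagonal entries (1,1,1,1).

The boundary map ∂_2: C_2 → C_1 sends each 2-simplex [p,q,r] to [q,r] − [p,r] + [p,q]. For instance
  ∂RST = ST − RT + RS.
The resulting 6×1 matrix has rank 1, and its Smith normal form has invariant factors (1).

Now H_k = ker ∂_k / im ∂_{k+1}, so:

  H_0: rank C_0 − rank ∂_1 = 5 − 4 = 1, and the invariant factors of ∂_1 are all 1, so H_0 = Z.
  H_1: rank ker ∂_1 − rank ∂_2 = (6 − 4) − 1 = 1, and the invariant factors of ∂_2 are all 1, so H_1 = Z.
  H_2: rank ker ∂_2 − rank ∂_3 = (1 − 1) − 0 = 0, and there is no ∂_3, so H_2 = 0.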